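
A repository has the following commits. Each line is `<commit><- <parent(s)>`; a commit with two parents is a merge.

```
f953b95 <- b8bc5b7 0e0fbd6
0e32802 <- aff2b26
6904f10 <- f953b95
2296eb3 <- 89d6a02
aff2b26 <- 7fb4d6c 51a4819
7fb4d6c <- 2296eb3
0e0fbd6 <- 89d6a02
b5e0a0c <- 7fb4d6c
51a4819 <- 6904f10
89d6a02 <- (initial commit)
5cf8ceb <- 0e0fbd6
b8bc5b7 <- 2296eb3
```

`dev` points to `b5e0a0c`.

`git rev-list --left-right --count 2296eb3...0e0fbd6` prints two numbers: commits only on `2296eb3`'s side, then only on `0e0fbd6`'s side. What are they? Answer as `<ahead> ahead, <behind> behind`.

1 ahead, 1 behind

Reachable from 2296eb3: {2296eb3, 89d6a02}.
Reachable from 0e0fbd6: {0e0fbd6, 89d6a02}.
Only in 2296eb3's history (ahead): {2296eb3} — 1.
Only in 0e0fbd6's history (behind): {0e0fbd6} — 1.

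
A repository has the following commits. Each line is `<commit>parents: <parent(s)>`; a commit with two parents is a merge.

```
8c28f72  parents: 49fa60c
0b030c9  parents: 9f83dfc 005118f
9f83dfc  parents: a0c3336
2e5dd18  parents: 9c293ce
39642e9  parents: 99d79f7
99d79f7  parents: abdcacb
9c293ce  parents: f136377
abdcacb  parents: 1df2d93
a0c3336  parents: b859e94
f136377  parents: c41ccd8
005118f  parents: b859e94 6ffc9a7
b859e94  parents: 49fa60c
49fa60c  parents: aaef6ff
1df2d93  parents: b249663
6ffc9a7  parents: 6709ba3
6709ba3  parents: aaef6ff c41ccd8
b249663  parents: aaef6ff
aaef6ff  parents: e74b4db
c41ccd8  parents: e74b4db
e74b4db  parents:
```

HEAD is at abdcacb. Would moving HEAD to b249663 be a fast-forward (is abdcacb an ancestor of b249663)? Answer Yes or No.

A fast-forward from abdcacb to b249663 is possible iff abdcacb is an ancestor of b249663.
Ancestors of b249663: {aaef6ff, b249663, e74b4db}.
abdcacb is not among them, so fast-forward is not possible.

No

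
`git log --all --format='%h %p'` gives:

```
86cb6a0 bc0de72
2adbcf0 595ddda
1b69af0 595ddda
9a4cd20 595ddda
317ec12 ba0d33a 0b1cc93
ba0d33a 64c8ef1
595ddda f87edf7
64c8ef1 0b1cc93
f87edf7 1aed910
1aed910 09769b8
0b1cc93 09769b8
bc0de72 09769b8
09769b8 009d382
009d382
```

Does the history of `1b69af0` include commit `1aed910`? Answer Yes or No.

Yes

Ancestors of 1b69af0 (commits reachable by following parents): {009d382, 09769b8, 1aed910, 1b69af0, 595ddda, f87edf7}.
1aed910 is in that set, so it is an ancestor of 1b69af0.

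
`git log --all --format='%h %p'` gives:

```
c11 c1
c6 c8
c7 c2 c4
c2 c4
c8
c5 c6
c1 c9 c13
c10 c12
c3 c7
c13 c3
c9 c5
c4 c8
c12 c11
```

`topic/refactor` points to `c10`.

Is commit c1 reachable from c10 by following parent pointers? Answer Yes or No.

Ancestors of c10 (commits reachable by following parents): {c1, c10, c11, c12, c13, c2, c3, c4, c5, c6, c7, c8, c9}.
c1 is in that set, so it is an ancestor of c10.

Yes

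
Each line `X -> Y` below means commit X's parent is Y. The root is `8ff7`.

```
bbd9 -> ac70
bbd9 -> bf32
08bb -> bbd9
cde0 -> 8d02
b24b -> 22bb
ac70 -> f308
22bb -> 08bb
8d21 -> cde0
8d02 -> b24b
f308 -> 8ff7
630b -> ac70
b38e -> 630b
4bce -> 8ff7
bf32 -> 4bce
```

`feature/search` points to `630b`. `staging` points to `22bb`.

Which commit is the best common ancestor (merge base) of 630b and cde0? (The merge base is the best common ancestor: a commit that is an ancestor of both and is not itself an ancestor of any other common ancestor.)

Ancestors of 630b: {630b, 8ff7, ac70, f308}.
Ancestors of cde0: {08bb, 22bb, 4bce, 8d02, 8ff7, ac70, b24b, bbd9, bf32, cde0, f308}.
Common ancestors: {8ff7, ac70, f308}.
Among these, ac70 is not an ancestor of any other common ancestor — it is the merge base.

ac70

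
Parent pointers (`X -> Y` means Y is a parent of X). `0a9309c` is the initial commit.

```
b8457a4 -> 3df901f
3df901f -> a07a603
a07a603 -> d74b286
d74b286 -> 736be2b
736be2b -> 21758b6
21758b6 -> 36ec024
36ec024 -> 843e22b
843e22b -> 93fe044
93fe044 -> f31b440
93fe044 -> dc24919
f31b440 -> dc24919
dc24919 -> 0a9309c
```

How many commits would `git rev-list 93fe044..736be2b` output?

4

Reachable from 736be2b: {0a9309c, 21758b6, 36ec024, 736be2b, 843e22b, 93fe044, dc24919, f31b440}.
Reachable from 93fe044: {0a9309c, 93fe044, dc24919, f31b440}.
In 736be2b's history but not 93fe044's: {21758b6, 36ec024, 736be2b, 843e22b} — 4 commits.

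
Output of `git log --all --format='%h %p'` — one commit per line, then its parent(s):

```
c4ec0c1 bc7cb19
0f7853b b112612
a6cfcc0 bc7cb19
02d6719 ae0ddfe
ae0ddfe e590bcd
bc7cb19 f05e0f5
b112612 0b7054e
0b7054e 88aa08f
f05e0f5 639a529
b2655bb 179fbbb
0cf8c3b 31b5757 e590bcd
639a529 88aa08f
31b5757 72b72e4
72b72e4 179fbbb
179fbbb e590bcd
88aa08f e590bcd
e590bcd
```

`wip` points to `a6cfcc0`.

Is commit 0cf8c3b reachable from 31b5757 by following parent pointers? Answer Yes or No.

Ancestors of 31b5757: {179fbbb, 31b5757, 72b72e4, e590bcd}.
0cf8c3b is not in that set, so it is not an ancestor of 31b5757.

No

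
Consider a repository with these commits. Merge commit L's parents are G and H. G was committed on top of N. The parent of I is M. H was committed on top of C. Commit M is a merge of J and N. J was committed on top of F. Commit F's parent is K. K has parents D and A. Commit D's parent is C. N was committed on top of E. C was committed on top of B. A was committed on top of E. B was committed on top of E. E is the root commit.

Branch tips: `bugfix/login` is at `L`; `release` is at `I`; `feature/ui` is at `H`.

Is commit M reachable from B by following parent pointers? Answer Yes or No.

Ancestors of B: {B, E}.
M is not in that set, so it is not an ancestor of B.

No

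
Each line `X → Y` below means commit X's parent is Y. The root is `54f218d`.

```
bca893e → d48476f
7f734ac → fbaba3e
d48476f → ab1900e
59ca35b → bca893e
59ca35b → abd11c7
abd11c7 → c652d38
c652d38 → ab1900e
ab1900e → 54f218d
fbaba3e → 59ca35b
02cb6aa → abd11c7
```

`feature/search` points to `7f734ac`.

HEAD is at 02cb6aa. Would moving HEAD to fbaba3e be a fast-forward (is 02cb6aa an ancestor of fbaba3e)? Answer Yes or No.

No

A fast-forward from 02cb6aa to fbaba3e is possible iff 02cb6aa is an ancestor of fbaba3e.
Ancestors of fbaba3e: {54f218d, 59ca35b, ab1900e, abd11c7, bca893e, c652d38, d48476f, fbaba3e}.
02cb6aa is not among them, so fast-forward is not possible.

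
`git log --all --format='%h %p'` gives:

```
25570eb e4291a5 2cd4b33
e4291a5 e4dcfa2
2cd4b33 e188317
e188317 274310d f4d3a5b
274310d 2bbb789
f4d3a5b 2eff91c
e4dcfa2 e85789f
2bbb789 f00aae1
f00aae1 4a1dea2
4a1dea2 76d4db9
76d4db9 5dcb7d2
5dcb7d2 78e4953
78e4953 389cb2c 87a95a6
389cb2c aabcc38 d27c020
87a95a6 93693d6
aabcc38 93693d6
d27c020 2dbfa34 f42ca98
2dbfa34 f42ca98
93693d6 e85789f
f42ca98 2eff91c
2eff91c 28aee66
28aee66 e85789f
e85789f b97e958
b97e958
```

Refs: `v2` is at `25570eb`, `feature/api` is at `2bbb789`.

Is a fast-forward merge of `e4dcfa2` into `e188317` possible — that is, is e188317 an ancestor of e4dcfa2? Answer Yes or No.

No

A fast-forward from e188317 to e4dcfa2 is possible iff e188317 is an ancestor of e4dcfa2.
Ancestors of e4dcfa2: {b97e958, e4dcfa2, e85789f}.
e188317 is not among them, so fast-forward is not possible.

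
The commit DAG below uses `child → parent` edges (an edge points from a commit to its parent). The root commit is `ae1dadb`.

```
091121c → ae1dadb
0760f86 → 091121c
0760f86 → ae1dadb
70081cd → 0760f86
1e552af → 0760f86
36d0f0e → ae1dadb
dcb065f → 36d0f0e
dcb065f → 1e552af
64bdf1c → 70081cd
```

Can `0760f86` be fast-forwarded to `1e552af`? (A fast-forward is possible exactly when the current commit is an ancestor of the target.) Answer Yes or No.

A fast-forward from 0760f86 to 1e552af is possible iff 0760f86 is an ancestor of 1e552af.
Ancestors of 1e552af: {0760f86, 091121c, 1e552af, ae1dadb}.
0760f86 is among them, so fast-forward is possible.

Yes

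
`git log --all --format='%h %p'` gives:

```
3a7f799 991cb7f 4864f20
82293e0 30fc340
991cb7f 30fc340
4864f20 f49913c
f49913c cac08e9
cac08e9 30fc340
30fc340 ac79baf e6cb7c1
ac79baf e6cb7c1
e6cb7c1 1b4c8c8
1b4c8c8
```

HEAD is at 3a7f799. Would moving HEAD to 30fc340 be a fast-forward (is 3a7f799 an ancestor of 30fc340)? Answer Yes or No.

No

A fast-forward from 3a7f799 to 30fc340 is possible iff 3a7f799 is an ancestor of 30fc340.
Ancestors of 30fc340: {1b4c8c8, 30fc340, ac79baf, e6cb7c1}.
3a7f799 is not among them, so fast-forward is not possible.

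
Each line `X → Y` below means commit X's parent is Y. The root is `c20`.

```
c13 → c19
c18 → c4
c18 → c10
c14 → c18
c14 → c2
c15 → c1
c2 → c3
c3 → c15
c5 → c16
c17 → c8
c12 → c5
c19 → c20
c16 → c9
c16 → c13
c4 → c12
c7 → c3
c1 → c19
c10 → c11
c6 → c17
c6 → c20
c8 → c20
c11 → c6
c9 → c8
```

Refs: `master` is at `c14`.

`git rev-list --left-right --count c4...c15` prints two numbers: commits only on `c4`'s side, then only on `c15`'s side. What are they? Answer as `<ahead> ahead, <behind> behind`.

Reachable from c4: {c12, c13, c16, c19, c20, c4, c5, c8, c9}.
Reachable from c15: {c1, c15, c19, c20}.
Only in c4's history (ahead): {c12, c13, c16, c4, c5, c8, c9} — 7.
Only in c15's history (behind): {c1, c15} — 2.

7 ahead, 2 behind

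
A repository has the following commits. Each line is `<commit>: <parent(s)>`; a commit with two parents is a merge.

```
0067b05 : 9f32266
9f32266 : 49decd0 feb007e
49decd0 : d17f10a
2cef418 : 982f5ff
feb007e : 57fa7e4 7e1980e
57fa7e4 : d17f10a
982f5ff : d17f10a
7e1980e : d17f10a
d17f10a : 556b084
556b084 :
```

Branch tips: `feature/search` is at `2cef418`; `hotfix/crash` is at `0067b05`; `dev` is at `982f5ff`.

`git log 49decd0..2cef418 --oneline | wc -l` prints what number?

Reachable from 2cef418: {2cef418, 556b084, 982f5ff, d17f10a}.
Reachable from 49decd0: {49decd0, 556b084, d17f10a}.
In 2cef418's history but not 49decd0's: {2cef418, 982f5ff} — 2 commits.

2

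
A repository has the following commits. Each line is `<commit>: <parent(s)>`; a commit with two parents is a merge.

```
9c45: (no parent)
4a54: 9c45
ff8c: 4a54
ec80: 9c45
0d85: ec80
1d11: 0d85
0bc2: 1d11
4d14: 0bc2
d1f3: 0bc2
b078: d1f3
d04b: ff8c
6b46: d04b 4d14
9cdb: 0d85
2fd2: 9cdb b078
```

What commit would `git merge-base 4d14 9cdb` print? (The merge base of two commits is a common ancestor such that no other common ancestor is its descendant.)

0d85

Ancestors of 4d14: {0bc2, 0d85, 1d11, 4d14, 9c45, ec80}.
Ancestors of 9cdb: {0d85, 9c45, 9cdb, ec80}.
Common ancestors: {0d85, 9c45, ec80}.
Among these, 0d85 is not an ancestor of any other common ancestor — it is the merge base.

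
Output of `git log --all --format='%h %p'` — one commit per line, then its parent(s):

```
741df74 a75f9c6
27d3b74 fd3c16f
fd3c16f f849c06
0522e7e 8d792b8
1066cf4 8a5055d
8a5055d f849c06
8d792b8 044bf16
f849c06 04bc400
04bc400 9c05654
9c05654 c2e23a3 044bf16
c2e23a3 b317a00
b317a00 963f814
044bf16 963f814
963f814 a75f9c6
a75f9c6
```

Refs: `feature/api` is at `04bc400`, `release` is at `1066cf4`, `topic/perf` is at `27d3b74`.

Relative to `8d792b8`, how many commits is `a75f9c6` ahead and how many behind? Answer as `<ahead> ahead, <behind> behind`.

0 ahead, 3 behind

Reachable from a75f9c6: {a75f9c6}.
Reachable from 8d792b8: {044bf16, 8d792b8, 963f814, a75f9c6}.
Only in a75f9c6's history (ahead): {} — 0.
Only in 8d792b8's history (behind): {044bf16, 8d792b8, 963f814} — 3.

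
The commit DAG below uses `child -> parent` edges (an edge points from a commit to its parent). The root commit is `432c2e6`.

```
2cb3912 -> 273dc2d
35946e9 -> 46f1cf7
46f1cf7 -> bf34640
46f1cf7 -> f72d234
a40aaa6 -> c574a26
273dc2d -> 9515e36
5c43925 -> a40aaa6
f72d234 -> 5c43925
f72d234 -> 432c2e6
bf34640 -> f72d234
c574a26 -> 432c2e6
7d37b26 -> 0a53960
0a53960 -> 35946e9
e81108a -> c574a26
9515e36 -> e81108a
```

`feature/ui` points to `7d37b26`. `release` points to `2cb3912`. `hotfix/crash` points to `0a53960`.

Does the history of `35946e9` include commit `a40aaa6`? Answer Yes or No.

Yes

Ancestors of 35946e9 (commits reachable by following parents): {35946e9, 432c2e6, 46f1cf7, 5c43925, a40aaa6, bf34640, c574a26, f72d234}.
a40aaa6 is in that set, so it is an ancestor of 35946e9.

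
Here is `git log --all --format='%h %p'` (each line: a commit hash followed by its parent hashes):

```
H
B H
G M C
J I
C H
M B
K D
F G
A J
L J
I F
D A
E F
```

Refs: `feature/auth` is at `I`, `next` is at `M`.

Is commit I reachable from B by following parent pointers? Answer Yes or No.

No

Ancestors of B: {B, H}.
I is not in that set, so it is not an ancestor of B.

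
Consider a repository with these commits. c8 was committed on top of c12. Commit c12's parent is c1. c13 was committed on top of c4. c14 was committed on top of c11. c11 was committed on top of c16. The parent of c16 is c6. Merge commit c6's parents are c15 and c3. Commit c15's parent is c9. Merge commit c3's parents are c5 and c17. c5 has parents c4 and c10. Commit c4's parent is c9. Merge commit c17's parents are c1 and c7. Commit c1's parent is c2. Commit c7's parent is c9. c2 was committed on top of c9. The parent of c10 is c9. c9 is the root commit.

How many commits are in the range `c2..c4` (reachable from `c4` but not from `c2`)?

1

Reachable from c4: {c4, c9}.
Reachable from c2: {c2, c9}.
In c4's history but not c2's: {c4} — 1 commit.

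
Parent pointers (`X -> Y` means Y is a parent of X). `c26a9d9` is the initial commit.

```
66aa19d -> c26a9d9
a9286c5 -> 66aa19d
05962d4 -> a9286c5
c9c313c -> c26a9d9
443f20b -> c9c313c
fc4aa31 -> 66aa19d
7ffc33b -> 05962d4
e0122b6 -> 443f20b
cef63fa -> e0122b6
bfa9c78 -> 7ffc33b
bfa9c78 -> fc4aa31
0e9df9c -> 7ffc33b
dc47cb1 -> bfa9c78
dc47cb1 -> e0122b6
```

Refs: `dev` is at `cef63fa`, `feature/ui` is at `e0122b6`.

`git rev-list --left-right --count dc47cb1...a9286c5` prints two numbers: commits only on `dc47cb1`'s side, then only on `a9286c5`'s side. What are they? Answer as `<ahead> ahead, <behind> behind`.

Reachable from dc47cb1: {05962d4, 443f20b, 66aa19d, 7ffc33b, a9286c5, bfa9c78, c26a9d9, c9c313c, dc47cb1, e0122b6, fc4aa31}.
Reachable from a9286c5: {66aa19d, a9286c5, c26a9d9}.
Only in dc47cb1's history (ahead): {05962d4, 443f20b, 7ffc33b, bfa9c78, c9c313c, dc47cb1, e0122b6, fc4aa31} — 8.
Only in a9286c5's history (behind): {} — 0.

8 ahead, 0 behind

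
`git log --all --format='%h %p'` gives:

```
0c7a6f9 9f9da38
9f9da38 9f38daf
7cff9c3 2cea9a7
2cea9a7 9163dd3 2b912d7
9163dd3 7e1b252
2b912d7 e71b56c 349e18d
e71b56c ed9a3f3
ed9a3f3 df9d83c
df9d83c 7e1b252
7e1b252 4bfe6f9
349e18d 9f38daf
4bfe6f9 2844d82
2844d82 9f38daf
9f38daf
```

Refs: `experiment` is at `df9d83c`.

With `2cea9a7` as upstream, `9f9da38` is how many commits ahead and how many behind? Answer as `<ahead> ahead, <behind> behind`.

1 ahead, 10 behind

Reachable from 9f9da38: {9f38daf, 9f9da38}.
Reachable from 2cea9a7: {2844d82, 2b912d7, 2cea9a7, 349e18d, 4bfe6f9, 7e1b252, 9163dd3, 9f38daf, df9d83c, e71b56c, ed9a3f3}.
Only in 9f9da38's history (ahead): {9f9da38} — 1.
Only in 2cea9a7's history (behind): {2844d82, 2b912d7, 2cea9a7, 349e18d, 4bfe6f9, 7e1b252, 9163dd3, df9d83c, e71b56c, ed9a3f3} — 10.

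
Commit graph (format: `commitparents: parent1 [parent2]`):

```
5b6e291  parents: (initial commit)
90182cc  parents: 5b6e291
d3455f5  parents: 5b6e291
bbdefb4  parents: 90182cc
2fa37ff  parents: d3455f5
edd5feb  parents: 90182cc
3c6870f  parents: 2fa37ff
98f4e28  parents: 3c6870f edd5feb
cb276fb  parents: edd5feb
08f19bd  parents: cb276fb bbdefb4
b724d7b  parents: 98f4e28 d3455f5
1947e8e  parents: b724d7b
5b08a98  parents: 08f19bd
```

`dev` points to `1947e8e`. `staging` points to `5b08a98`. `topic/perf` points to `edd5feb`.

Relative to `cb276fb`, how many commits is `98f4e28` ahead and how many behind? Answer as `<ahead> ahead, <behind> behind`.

Reachable from 98f4e28: {2fa37ff, 3c6870f, 5b6e291, 90182cc, 98f4e28, d3455f5, edd5feb}.
Reachable from cb276fb: {5b6e291, 90182cc, cb276fb, edd5feb}.
Only in 98f4e28's history (ahead): {2fa37ff, 3c6870f, 98f4e28, d3455f5} — 4.
Only in cb276fb's history (behind): {cb276fb} — 1.

4 ahead, 1 behind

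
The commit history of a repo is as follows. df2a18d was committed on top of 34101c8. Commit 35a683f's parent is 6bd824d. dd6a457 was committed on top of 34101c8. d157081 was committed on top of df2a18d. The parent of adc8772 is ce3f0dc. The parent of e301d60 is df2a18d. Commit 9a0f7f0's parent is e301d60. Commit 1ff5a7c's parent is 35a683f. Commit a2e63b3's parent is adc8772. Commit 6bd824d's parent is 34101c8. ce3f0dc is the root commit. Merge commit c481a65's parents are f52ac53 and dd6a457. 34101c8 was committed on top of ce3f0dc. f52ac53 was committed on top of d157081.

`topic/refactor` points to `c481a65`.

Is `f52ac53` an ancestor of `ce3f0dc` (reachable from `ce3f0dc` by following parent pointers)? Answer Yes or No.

No

Ancestors of ce3f0dc: {ce3f0dc}.
f52ac53 is not in that set, so it is not an ancestor of ce3f0dc.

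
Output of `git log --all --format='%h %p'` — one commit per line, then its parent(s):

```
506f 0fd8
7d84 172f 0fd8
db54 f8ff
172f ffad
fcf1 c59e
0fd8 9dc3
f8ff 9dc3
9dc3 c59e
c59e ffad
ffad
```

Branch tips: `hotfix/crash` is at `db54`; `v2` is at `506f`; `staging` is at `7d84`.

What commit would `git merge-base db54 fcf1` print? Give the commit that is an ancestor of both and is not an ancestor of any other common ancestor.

c59e

Ancestors of db54: {9dc3, c59e, db54, f8ff, ffad}.
Ancestors of fcf1: {c59e, fcf1, ffad}.
Common ancestors: {c59e, ffad}.
Among these, c59e is not an ancestor of any other common ancestor — it is the merge base.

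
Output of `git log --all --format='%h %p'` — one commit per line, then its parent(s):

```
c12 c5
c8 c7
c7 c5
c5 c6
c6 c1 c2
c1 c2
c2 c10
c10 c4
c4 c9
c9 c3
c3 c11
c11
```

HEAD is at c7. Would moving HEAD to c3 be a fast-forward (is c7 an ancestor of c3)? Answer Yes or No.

A fast-forward from c7 to c3 is possible iff c7 is an ancestor of c3.
Ancestors of c3: {c11, c3}.
c7 is not among them, so fast-forward is not possible.

No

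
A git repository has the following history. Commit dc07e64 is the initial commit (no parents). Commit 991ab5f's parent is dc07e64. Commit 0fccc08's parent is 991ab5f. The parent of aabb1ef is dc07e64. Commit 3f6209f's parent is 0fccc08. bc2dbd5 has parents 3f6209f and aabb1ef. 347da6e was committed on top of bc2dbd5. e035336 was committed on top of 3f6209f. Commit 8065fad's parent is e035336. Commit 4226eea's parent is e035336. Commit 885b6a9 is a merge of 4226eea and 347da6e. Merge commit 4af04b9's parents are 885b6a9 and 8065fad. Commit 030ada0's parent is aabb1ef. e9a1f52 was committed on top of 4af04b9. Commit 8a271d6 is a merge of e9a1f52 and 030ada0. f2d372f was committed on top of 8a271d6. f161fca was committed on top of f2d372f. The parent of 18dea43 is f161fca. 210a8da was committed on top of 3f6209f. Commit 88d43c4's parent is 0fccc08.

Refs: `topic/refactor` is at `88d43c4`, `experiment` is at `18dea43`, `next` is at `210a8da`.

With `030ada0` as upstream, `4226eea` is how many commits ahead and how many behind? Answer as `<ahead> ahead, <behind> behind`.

Reachable from 4226eea: {0fccc08, 3f6209f, 4226eea, 991ab5f, dc07e64, e035336}.
Reachable from 030ada0: {030ada0, aabb1ef, dc07e64}.
Only in 4226eea's history (ahead): {0fccc08, 3f6209f, 4226eea, 991ab5f, e035336} — 5.
Only in 030ada0's history (behind): {030ada0, aabb1ef} — 2.

5 ahead, 2 behind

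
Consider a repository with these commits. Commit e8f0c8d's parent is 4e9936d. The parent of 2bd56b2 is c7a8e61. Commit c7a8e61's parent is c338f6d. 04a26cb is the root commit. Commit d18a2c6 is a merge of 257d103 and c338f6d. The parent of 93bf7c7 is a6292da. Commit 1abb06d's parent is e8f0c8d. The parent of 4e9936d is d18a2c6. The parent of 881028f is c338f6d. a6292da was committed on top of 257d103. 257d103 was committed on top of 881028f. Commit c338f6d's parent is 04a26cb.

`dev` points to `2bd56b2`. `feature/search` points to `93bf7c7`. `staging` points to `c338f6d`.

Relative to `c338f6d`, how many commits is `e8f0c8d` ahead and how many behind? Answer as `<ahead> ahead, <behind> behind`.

5 ahead, 0 behind

Reachable from e8f0c8d: {04a26cb, 257d103, 4e9936d, 881028f, c338f6d, d18a2c6, e8f0c8d}.
Reachable from c338f6d: {04a26cb, c338f6d}.
Only in e8f0c8d's history (ahead): {257d103, 4e9936d, 881028f, d18a2c6, e8f0c8d} — 5.
Only in c338f6d's history (behind): {} — 0.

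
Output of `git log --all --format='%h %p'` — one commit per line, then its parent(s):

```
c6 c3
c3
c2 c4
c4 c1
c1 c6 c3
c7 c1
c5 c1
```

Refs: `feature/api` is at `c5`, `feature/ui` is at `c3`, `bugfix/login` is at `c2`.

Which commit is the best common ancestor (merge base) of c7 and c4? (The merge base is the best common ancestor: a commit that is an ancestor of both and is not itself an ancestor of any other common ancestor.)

Ancestors of c7: {c1, c3, c6, c7}.
Ancestors of c4: {c1, c3, c4, c6}.
Common ancestors: {c1, c3, c6}.
Among these, c1 is not an ancestor of any other common ancestor — it is the merge base.

c1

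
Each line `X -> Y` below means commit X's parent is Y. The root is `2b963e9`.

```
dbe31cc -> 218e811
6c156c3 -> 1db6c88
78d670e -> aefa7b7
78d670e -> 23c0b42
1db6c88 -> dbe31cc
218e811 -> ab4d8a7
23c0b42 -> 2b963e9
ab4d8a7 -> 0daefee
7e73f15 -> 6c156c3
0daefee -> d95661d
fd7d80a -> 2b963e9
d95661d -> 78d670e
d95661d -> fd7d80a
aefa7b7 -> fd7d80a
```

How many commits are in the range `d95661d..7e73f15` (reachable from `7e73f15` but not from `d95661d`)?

7

Reachable from 7e73f15: {0daefee, 1db6c88, 218e811, 23c0b42, 2b963e9, 6c156c3, 78d670e, 7e73f15, ab4d8a7, aefa7b7, d95661d, dbe31cc, fd7d80a}.
Reachable from d95661d: {23c0b42, 2b963e9, 78d670e, aefa7b7, d95661d, fd7d80a}.
In 7e73f15's history but not d95661d's: {0daefee, 1db6c88, 218e811, 6c156c3, 7e73f15, ab4d8a7, dbe31cc} — 7 commits.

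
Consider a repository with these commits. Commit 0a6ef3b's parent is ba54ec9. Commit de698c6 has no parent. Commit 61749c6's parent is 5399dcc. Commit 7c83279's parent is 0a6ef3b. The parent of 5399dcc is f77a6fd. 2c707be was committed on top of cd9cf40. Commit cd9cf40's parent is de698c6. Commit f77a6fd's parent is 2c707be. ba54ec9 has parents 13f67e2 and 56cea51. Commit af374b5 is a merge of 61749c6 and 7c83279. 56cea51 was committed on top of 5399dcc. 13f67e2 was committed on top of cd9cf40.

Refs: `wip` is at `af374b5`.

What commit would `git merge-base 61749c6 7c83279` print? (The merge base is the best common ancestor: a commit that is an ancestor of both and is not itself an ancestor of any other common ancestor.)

Ancestors of 61749c6: {2c707be, 5399dcc, 61749c6, cd9cf40, de698c6, f77a6fd}.
Ancestors of 7c83279: {0a6ef3b, 13f67e2, 2c707be, 5399dcc, 56cea51, 7c83279, ba54ec9, cd9cf40, de698c6, f77a6fd}.
Common ancestors: {2c707be, 5399dcc, cd9cf40, de698c6, f77a6fd}.
Among these, 5399dcc is not an ancestor of any other common ancestor — it is the merge base.

5399dcc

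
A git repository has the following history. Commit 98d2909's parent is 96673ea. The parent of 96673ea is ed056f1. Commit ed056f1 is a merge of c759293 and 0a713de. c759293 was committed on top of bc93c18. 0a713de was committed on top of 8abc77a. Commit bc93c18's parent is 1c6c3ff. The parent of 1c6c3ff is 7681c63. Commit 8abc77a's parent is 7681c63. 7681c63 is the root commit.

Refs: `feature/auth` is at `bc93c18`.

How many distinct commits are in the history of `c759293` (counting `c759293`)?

4

Walking parent pointers from c759293: reachable set = {1c6c3ff, 7681c63, bc93c18, c759293}.
That is 4 commits.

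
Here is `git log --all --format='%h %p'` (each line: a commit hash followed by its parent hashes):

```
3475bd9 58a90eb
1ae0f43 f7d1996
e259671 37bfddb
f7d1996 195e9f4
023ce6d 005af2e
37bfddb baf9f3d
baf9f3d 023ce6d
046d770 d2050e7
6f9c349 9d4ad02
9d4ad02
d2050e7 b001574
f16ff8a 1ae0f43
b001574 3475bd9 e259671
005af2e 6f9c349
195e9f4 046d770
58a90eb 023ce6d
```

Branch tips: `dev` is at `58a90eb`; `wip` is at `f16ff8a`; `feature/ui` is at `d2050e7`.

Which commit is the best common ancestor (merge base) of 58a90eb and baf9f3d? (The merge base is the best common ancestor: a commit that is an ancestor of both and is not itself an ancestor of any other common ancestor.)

Ancestors of 58a90eb: {005af2e, 023ce6d, 58a90eb, 6f9c349, 9d4ad02}.
Ancestors of baf9f3d: {005af2e, 023ce6d, 6f9c349, 9d4ad02, baf9f3d}.
Common ancestors: {005af2e, 023ce6d, 6f9c349, 9d4ad02}.
Among these, 023ce6d is not an ancestor of any other common ancestor — it is the merge base.

023ce6d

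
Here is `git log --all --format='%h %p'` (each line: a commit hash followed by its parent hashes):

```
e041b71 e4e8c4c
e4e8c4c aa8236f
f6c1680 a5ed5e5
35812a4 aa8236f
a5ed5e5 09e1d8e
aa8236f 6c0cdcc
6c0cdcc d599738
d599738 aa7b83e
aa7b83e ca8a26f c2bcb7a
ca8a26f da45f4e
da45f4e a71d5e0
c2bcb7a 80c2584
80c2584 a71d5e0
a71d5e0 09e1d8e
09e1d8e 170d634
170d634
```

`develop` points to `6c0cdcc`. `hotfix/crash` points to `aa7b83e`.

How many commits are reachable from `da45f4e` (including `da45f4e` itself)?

Walking parent pointers from da45f4e: reachable set = {09e1d8e, 170d634, a71d5e0, da45f4e}.
That is 4 commits.

4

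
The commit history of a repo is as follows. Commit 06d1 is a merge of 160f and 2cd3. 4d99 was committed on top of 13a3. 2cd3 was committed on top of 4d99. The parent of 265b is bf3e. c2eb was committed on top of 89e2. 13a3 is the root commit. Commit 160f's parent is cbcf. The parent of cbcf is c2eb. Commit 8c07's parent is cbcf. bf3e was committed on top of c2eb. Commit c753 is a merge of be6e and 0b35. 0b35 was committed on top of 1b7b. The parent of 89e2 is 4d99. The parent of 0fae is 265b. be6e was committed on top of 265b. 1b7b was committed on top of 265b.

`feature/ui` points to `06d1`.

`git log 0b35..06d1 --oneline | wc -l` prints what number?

Reachable from 06d1: {06d1, 13a3, 160f, 2cd3, 4d99, 89e2, c2eb, cbcf}.
Reachable from 0b35: {0b35, 13a3, 1b7b, 265b, 4d99, 89e2, bf3e, c2eb}.
In 06d1's history but not 0b35's: {06d1, 160f, 2cd3, cbcf} — 4 commits.

4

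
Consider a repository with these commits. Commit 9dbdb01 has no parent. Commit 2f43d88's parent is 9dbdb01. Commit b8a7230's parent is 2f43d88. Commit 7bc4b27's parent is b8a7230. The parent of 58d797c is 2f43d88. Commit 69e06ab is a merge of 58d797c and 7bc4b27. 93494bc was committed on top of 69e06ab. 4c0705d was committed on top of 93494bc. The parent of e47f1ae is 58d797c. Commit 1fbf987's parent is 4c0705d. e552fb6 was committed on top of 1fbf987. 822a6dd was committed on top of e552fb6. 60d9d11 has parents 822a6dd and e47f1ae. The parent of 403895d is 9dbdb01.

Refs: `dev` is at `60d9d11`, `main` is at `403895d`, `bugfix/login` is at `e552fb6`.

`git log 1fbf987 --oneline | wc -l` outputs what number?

Walking parent pointers from 1fbf987: reachable set = {1fbf987, 2f43d88, 4c0705d, 58d797c, 69e06ab, 7bc4b27, 93494bc, 9dbdb01, b8a7230}.
That is 9 commits.

9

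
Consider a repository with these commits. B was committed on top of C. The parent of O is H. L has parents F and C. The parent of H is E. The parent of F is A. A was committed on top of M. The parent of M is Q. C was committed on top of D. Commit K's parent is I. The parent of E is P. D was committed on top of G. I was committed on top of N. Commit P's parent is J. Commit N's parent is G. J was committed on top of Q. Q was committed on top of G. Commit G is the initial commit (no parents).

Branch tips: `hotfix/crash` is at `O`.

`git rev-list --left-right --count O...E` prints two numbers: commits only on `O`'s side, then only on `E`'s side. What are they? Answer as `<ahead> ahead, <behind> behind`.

Reachable from O: {E, G, H, J, O, P, Q}.
Reachable from E: {E, G, J, P, Q}.
Only in O's history (ahead): {H, O} — 2.
Only in E's history (behind): {} — 0.

2 ahead, 0 behind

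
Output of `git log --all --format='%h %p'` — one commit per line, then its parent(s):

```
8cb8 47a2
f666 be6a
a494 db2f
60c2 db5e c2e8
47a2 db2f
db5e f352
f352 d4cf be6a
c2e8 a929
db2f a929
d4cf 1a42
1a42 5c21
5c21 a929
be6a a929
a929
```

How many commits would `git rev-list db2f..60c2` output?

Reachable from 60c2: {1a42, 5c21, 60c2, a929, be6a, c2e8, d4cf, db5e, f352}.
Reachable from db2f: {a929, db2f}.
In 60c2's history but not db2f's: {1a42, 5c21, 60c2, be6a, c2e8, d4cf, db5e, f352} — 8 commits.

8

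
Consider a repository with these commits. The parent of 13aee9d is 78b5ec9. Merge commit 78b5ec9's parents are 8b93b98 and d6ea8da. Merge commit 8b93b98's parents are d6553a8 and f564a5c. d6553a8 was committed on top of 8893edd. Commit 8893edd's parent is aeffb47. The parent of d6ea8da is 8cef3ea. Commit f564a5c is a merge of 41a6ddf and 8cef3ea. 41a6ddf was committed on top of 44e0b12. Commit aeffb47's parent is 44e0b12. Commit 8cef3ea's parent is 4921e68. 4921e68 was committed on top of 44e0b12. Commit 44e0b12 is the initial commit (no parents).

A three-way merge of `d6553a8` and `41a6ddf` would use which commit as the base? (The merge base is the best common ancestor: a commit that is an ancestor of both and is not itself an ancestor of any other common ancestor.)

44e0b12

Ancestors of d6553a8: {44e0b12, 8893edd, aeffb47, d6553a8}.
Ancestors of 41a6ddf: {41a6ddf, 44e0b12}.
Common ancestors: {44e0b12}.
The only common ancestor is 44e0b12, so it is the merge base.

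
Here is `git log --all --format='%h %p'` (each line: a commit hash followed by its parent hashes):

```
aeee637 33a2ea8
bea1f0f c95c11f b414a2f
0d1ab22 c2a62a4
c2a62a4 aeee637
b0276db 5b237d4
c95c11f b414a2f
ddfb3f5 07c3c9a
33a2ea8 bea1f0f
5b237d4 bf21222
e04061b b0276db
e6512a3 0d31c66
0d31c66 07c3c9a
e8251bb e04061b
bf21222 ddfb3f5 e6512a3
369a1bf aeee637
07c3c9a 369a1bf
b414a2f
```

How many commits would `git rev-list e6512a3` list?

9

Walking parent pointers from e6512a3: reachable set = {07c3c9a, 0d31c66, 33a2ea8, 369a1bf, aeee637, b414a2f, bea1f0f, c95c11f, e6512a3}.
That is 9 commits.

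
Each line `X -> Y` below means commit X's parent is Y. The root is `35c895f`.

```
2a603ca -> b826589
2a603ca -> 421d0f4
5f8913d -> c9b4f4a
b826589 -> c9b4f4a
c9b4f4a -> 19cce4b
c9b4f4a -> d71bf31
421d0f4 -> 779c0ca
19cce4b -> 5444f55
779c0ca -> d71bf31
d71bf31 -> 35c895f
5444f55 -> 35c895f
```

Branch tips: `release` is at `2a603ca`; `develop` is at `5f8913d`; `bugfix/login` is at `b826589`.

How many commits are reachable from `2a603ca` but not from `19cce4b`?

6

Reachable from 2a603ca: {19cce4b, 2a603ca, 35c895f, 421d0f4, 5444f55, 779c0ca, b826589, c9b4f4a, d71bf31}.
Reachable from 19cce4b: {19cce4b, 35c895f, 5444f55}.
In 2a603ca's history but not 19cce4b's: {2a603ca, 421d0f4, 779c0ca, b826589, c9b4f4a, d71bf31} — 6 commits.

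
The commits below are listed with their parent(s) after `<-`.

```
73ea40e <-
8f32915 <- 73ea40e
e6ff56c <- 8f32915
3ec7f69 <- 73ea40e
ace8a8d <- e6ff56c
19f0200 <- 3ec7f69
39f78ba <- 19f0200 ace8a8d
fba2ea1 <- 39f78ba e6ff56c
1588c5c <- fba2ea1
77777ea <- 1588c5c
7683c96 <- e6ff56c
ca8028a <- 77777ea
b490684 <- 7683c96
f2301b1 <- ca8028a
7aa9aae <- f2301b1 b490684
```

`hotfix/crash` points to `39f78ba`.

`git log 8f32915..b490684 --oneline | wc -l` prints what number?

3

Reachable from b490684: {73ea40e, 7683c96, 8f32915, b490684, e6ff56c}.
Reachable from 8f32915: {73ea40e, 8f32915}.
In b490684's history but not 8f32915's: {7683c96, b490684, e6ff56c} — 3 commits.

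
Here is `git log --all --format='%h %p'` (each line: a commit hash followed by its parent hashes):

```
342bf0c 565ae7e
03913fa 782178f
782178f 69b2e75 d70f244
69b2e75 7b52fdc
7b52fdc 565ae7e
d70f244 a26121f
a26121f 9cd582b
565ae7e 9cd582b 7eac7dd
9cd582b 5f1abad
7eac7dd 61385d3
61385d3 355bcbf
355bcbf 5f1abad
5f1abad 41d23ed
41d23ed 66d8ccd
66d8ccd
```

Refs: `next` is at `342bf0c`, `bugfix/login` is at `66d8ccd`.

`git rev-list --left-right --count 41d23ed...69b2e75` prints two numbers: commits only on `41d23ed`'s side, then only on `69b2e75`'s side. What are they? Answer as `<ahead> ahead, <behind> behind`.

0 ahead, 8 behind

Reachable from 41d23ed: {41d23ed, 66d8ccd}.
Reachable from 69b2e75: {355bcbf, 41d23ed, 565ae7e, 5f1abad, 61385d3, 66d8ccd, 69b2e75, 7b52fdc, 7eac7dd, 9cd582b}.
Only in 41d23ed's history (ahead): {} — 0.
Only in 69b2e75's history (behind): {355bcbf, 565ae7e, 5f1abad, 61385d3, 69b2e75, 7b52fdc, 7eac7dd, 9cd582b} — 8.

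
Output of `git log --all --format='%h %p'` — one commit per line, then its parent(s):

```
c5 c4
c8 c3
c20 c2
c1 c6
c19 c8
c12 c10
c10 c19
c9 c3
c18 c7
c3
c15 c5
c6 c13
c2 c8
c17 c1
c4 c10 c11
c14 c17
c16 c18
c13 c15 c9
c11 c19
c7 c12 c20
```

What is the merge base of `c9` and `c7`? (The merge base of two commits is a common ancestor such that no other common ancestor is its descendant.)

c3

Ancestors of c9: {c3, c9}.
Ancestors of c7: {c10, c12, c19, c2, c20, c3, c7, c8}.
Common ancestors: {c3}.
The only common ancestor is c3, so it is the merge base.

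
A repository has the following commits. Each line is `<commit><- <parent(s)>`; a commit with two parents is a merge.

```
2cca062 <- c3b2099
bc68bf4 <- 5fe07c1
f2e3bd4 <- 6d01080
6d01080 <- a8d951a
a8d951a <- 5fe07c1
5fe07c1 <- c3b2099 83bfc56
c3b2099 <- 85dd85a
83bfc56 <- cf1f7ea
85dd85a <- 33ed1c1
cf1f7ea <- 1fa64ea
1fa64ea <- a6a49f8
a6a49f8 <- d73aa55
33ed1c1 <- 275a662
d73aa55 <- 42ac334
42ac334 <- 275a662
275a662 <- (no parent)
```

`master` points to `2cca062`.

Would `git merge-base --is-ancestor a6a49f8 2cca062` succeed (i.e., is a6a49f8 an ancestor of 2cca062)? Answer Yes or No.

Ancestors of 2cca062: {275a662, 2cca062, 33ed1c1, 85dd85a, c3b2099}.
a6a49f8 is not in that set, so it is not an ancestor of 2cca062.

No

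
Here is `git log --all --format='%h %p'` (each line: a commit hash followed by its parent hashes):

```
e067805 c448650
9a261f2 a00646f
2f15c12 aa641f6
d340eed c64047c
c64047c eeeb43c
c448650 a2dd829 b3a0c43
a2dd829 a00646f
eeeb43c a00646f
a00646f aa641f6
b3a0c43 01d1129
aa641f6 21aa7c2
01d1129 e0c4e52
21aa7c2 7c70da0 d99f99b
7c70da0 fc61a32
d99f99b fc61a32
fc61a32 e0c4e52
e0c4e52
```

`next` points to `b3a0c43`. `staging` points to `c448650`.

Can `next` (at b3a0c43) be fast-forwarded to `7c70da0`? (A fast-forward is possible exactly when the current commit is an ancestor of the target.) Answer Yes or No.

No

A fast-forward from b3a0c43 to 7c70da0 is possible iff b3a0c43 is an ancestor of 7c70da0.
Ancestors of 7c70da0: {7c70da0, e0c4e52, fc61a32}.
b3a0c43 is not among them, so fast-forward is not possible.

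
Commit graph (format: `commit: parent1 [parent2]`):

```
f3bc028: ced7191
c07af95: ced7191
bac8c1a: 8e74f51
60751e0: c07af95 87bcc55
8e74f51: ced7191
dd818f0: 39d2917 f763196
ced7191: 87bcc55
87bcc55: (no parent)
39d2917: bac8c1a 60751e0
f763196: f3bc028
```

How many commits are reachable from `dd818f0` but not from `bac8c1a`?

Reachable from dd818f0: {39d2917, 60751e0, 87bcc55, 8e74f51, bac8c1a, c07af95, ced7191, dd818f0, f3bc028, f763196}.
Reachable from bac8c1a: {87bcc55, 8e74f51, bac8c1a, ced7191}.
In dd818f0's history but not bac8c1a's: {39d2917, 60751e0, c07af95, dd818f0, f3bc028, f763196} — 6 commits.

6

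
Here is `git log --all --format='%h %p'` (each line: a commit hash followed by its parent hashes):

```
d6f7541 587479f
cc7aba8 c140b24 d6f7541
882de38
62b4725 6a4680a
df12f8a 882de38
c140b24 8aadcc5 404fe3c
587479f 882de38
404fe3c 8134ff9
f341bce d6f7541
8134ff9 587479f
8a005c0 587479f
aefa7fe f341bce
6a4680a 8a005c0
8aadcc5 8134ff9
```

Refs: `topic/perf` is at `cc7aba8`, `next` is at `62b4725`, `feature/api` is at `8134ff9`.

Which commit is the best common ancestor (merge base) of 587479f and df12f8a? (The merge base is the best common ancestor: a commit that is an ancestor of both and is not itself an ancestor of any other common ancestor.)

882de38

Ancestors of 587479f: {587479f, 882de38}.
Ancestors of df12f8a: {882de38, df12f8a}.
Common ancestors: {882de38}.
The only common ancestor is 882de38, so it is the merge base.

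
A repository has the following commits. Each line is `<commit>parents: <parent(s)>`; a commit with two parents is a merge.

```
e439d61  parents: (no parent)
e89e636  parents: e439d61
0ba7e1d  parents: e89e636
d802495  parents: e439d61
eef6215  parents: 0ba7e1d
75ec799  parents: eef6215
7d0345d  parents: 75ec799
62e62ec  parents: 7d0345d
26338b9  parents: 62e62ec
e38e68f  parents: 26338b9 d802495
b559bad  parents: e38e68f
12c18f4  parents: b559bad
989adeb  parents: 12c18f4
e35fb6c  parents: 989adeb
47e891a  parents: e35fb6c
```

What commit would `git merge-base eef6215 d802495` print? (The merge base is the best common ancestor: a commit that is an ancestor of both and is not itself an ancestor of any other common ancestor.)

Ancestors of eef6215: {0ba7e1d, e439d61, e89e636, eef6215}.
Ancestors of d802495: {d802495, e439d61}.
Common ancestors: {e439d61}.
The only common ancestor is e439d61, so it is the merge base.

e439d61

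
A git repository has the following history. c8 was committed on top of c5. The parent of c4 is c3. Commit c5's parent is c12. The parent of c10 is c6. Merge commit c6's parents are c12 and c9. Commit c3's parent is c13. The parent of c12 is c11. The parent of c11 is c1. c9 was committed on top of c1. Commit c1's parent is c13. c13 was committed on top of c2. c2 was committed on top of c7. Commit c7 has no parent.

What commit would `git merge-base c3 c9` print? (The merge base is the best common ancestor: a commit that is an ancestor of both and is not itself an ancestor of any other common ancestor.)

Ancestors of c3: {c13, c2, c3, c7}.
Ancestors of c9: {c1, c13, c2, c7, c9}.
Common ancestors: {c13, c2, c7}.
Among these, c13 is not an ancestor of any other common ancestor — it is the merge base.

c13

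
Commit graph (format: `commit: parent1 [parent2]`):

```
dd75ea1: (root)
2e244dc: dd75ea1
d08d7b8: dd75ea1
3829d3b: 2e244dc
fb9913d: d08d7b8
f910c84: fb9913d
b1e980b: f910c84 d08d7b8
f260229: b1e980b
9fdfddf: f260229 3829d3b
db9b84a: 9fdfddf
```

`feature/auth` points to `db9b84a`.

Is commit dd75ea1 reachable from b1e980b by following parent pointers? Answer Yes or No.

Ancestors of b1e980b (commits reachable by following parents): {b1e980b, d08d7b8, dd75ea1, f910c84, fb9913d}.
dd75ea1 is in that set, so it is an ancestor of b1e980b.

Yes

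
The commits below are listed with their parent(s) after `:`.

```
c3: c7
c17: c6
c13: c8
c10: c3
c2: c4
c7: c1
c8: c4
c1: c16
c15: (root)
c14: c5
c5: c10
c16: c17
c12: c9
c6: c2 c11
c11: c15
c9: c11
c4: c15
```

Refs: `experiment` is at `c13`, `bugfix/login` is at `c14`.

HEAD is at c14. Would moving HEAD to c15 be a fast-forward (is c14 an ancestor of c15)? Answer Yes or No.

A fast-forward from c14 to c15 is possible iff c14 is an ancestor of c15.
Ancestors of c15: {c15}.
c14 is not among them, so fast-forward is not possible.

No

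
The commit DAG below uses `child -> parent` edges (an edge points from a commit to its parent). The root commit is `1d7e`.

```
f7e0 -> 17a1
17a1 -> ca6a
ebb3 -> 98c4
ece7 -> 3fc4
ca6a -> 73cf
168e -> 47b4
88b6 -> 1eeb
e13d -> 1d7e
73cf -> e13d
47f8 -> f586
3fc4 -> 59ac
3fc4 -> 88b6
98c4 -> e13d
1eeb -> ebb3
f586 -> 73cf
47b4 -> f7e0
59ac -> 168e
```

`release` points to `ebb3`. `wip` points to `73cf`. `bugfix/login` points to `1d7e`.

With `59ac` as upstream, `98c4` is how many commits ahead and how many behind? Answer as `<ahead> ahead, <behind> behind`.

Reachable from 98c4: {1d7e, 98c4, e13d}.
Reachable from 59ac: {168e, 17a1, 1d7e, 47b4, 59ac, 73cf, ca6a, e13d, f7e0}.
Only in 98c4's history (ahead): {98c4} — 1.
Only in 59ac's history (behind): {168e, 17a1, 47b4, 59ac, 73cf, ca6a, f7e0} — 7.

1 ahead, 7 behind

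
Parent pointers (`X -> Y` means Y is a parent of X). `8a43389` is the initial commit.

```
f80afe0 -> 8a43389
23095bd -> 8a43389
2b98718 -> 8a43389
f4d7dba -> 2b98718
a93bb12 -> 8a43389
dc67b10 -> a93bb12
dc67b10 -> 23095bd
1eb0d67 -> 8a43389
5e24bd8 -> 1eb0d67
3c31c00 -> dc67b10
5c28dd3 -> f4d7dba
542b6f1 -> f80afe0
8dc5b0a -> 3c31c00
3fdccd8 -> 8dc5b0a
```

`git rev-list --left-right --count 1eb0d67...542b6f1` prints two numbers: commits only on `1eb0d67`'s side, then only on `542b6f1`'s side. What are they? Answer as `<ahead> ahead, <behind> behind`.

Reachable from 1eb0d67: {1eb0d67, 8a43389}.
Reachable from 542b6f1: {542b6f1, 8a43389, f80afe0}.
Only in 1eb0d67's history (ahead): {1eb0d67} — 1.
Only in 542b6f1's history (behind): {542b6f1, f80afe0} — 2.

1 ahead, 2 behind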